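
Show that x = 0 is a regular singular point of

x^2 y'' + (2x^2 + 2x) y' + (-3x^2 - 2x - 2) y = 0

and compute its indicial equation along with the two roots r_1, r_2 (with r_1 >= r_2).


Divide by x^2 to reach normal form y'' + P_1(x) y' + P_2(x) y = 0 with P_1(x) = 2 + 2/x and P_2(x) = -3 - 2/x - 2/x^2.
x = 0 is a singular point because the y'-coefficient 2 + 2/x has a pole at x = 0 and the y-coefficient -3 - 2/x - 2/x^2 has a pole at x = 0.
It is a regular singular point because x P_1(x) = p(x) = 2x + 2 and x^2 P_2(x) = q(x) = -3x^2 - 2x - 2 are polynomials, hence analytic at x = 0.
p(0) = 2,  q(0) = -2.
Indicial equation: r(r-1) + p(0) r + q(0) = 0, i.e. r^2 + (p(0) - 1) r + q(0) = 0, i.e. r^2 + 1 r - 2 = 0.
Discriminant: (1)^2 - 4(-2) = 9, so r = (-1 ± 3)/2.
Solving: r_1 = 1, r_2 = -2.

indicial: r^2 + 1 r - 2 = 0; roots r_1 = 1, r_2 = -2


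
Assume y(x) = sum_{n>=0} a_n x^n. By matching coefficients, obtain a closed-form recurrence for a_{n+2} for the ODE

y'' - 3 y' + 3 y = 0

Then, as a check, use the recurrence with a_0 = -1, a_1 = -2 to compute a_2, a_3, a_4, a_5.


Substitute y = sum_n a_n x^n.
y''(x) has coefficient (n+2)(n+1) a_{n+2} at x^n;
-3 y'(x) has coefficient -3 (n+1) a_{n+1} at x^n;
3 y(x) has coefficient 3 a_n at x^n.
Matching x^n: (n+2)(n+1) a_{n+2} - 3 (n+1) a_{n+1} + 3 a_n = 0.
Thus a_{n+2} = [3 (n+1) a_{n+1} - 3 a_n] / ((n+1)(n+2)).

Check with a_0 = -1, a_1 = -2 (apply the recurrence for n = 0, 1, 2, 3): a_0 = -1, a_1 = -2, a_2 = -3/2, a_3 = -1/2, a_4 = 0, a_5 = 3/40.

a_(n+2) = [3 (n+1) a_(n+1) - 3 a_n] / ((n+1)(n+2)); check: a_0 = -1, a_1 = -2, a_2 = -3/2, a_3 = -1/2, a_4 = 0, a_5 = 3/40


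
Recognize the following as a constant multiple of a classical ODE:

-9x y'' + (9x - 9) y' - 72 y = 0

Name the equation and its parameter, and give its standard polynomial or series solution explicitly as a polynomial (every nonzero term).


All three coefficients share the factor -9; dividing through by -9 gives  x y'' + (1 - x) y' + 8 y = 0.
This matches the Laguerre equation x y'' + (1 - x) y' + n y = 0 with n = 8; the polynomial solution is L_8(x).
With y = sum_k a_k x^k, matching x^k gives (k+1)k a_{k+1} + (k+1) a_{k+1} - k a_k + n a_k = 0, i.e. (k+1)^2 a_{k+1} = (k - n) a_k = (k - 8) a_k. The right side vanishes at k = 8, so the series terminates at degree 8.
Standard normalization L_n(0) = 1 gives a_0 = 1. Work upward with a_{k+1} = (k - 8) a_k / (k+1)^2:
  a_1 = (0 - 8)(1) / 1^2 = -8/1 = -8
  a_2 = (1 - 8)(-8) / 2^2 = 56/4 = 14
  a_3 = (2 - 8)(14) / 3^2 = -84/9 = -28/3
  a_4 = (3 - 8)(-28/3) / 4^2 = (140/3)/16 = 35/12
  a_5 = (4 - 8)(35/12) / 5^2 = (-35/3)/25 = -7/15
  a_6 = (5 - 8)(-7/15) / 6^2 = (7/5)/36 = 7/180
  a_7 = (6 - 8)(7/180) / 7^2 = (-7/90)/49 = -1/630
  a_8 = (7 - 8)(-1/630) / 8^2 = (1/630)/64 = 1/40320
Hence L_8(x) = x^8/40320 - x^7/630 + 7 x^6/180 - 7 x^5/15 + 35 x^4/12 - 28 x^3/3 + 14 x^2 - 8 x + 1.

L_8(x); series = x^8/40320 - x^7/630 + 7 x^6/180 - 7 x^5/15 + 35 x^4/12 - 28 x^3/3 + 14 x^2 - 8 x + 1


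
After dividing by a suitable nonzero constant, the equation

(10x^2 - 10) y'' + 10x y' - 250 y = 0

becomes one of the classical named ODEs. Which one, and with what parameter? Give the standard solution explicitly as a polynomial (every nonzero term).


All three coefficients share the factor -10; dividing through by -10 gives  (1 - x^2) y'' - x y' + 25 y = 0.
This matches the Chebyshev equation (1 - x^2) y'' - x y' + n^2 y = 0 (note the -x y' term, not -2x y') with n^2 = 25, so n = 5; the polynomial solution is T_5(x).
With y = sum_k a_k x^k, matching x^k gives (k+2)(k+1) a_{k+2} = (k^2 - n^2) a_k = (k - 5)(k + 5) a_k. The right side vanishes at k = 5, so the series with the parity of 5 terminates at degree 5.
Standard normalization: leading coefficient of T_n is 2^(n-1), so a_5 = 2^4 = 16. Work downward with a_k = (k+1)(k+2) a_{k+2} / ((k - 5)(k + 5)):
  a_3 = (4)(5)(16) / ((3 - 5)(3 + 5)) = 320/(-16) = -20
  a_1 = (2)(3)(-20) / ((1 - 5)(1 + 5)) = -120/(-24) = 5
Hence T_5(x) = 16 x^5 - 20 x^3 + 5 x.

T_5(x); series = 16 x^5 - 20 x^3 + 5 x


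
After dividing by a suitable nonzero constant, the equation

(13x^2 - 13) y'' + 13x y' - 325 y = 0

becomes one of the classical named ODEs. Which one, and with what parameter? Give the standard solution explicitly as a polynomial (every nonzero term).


All three coefficients share the factor -13; dividing through by -13 gives  (1 - x^2) y'' - x y' + 25 y = 0.
This matches the Chebyshev equation (1 - x^2) y'' - x y' + n^2 y = 0 (note the -x y' term, not -2x y') with n^2 = 25, so n = 5; the polynomial solution is T_5(x).
With y = sum_k a_k x^k, matching x^k gives (k+2)(k+1) a_{k+2} = (k^2 - n^2) a_k = (k - 5)(k + 5) a_k. The right side vanishes at k = 5, so the series with the parity of 5 terminates at degree 5.
Standard normalization: leading coefficient of T_n is 2^(n-1), so a_5 = 2^4 = 16. Work downward with a_k = (k+1)(k+2) a_{k+2} / ((k - 5)(k + 5)):
  a_3 = (4)(5)(16) / ((3 - 5)(3 + 5)) = 320/(-16) = -20
  a_1 = (2)(3)(-20) / ((1 - 5)(1 + 5)) = -120/(-24) = 5
Hence T_5(x) = 16 x^5 - 20 x^3 + 5 x.

T_5(x); series = 16 x^5 - 20 x^3 + 5 x


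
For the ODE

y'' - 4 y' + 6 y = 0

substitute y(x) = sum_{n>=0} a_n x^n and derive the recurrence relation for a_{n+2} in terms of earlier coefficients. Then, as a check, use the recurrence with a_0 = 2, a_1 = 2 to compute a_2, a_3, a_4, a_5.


Substitute y = sum_n a_n x^n.
y''(x) has coefficient (n+2)(n+1) a_{n+2} at x^n;
-4 y'(x) has coefficient -4 (n+1) a_{n+1} at x^n;
6 y(x) has coefficient 6 a_n at x^n.
Matching x^n: (n+2)(n+1) a_{n+2} - 4 (n+1) a_{n+1} + 6 a_n = 0.
Thus a_{n+2} = [4 (n+1) a_{n+1} - 6 a_n] / ((n+1)(n+2)).

Check with a_0 = 2, a_1 = 2 (apply the recurrence for n = 0, 1, 2, 3): a_0 = 2, a_1 = 2, a_2 = -2, a_3 = -14/3, a_4 = -11/3, a_5 = -23/15.

a_(n+2) = [4 (n+1) a_(n+1) - 6 a_n] / ((n+1)(n+2)); check: a_0 = 2, a_1 = 2, a_2 = -2, a_3 = -14/3, a_4 = -11/3, a_5 = -23/15


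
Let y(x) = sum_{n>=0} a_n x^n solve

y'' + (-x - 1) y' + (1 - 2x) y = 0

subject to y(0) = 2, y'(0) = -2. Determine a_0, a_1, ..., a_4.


Ansatz: y(x) = sum_{n>=0} a_n x^n, so y'(x) = sum_{n>=1} n a_n x^(n-1) and y''(x) = sum_{n>=2} n(n-1) a_n x^(n-2).
Substitute into P(x) y'' + Q(x) y' + R(x) y = 0 with P(x) = 1, Q(x) = -x - 1, R(x) = 1 - 2x, and match powers of x.
Initial conditions: a_0 = 2, a_1 = -2.
Setting the coefficient of each power of x to zero and solving order by order (substituting the coefficients already found):
  x^0: 2 a_2 - a_1 + a_0 = 0  ->  2 a_2 = a_1 - a_0 = -4  ->  a_2 = -2
  x^1: 6 a_3 - 2 a_2 - 2 a_0 = 0  ->  6 a_3 = 2 a_2 + 2 a_0 = 0  ->  a_3 = 0
  x^2: 12 a_4 - 3 a_3 - a_2 - 2 a_1 = 0  ->  12 a_4 = 3 a_3 + a_2 + 2 a_1 = -6  ->  a_4 = -1/2
Truncated series: y(x) = 2 - 2 x - 2 x^2 - (1/2) x^4 + O(x^5).

a_0 = 2; a_1 = -2; a_2 = -2; a_3 = 0; a_4 = -1/2


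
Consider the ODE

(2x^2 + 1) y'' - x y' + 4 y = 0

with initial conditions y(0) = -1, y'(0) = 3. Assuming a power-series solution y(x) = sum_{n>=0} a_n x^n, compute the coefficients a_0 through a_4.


Ansatz: y(x) = sum_{n>=0} a_n x^n, so y'(x) = sum_{n>=1} n a_n x^(n-1) and y''(x) = sum_{n>=2} n(n-1) a_n x^(n-2).
Substitute into P(x) y'' + Q(x) y' + R(x) y = 0 with P(x) = 2x^2 + 1, Q(x) = -x, R(x) = 4, and match powers of x.
Initial conditions: a_0 = -1, a_1 = 3.
Setting the coefficient of each power of x to zero and solving order by order (substituting the coefficients already found):
  x^0: 2 a_2 + 4 a_0 = 0  ->  2 a_2 = -4 a_0 = 4  ->  a_2 = 2
  x^1: 6 a_3 + 3 a_1 = 0  ->  6 a_3 = -3 a_1 = -9  ->  a_3 = -3/2
  x^2: 12 a_4 + 6 a_2 = 0  ->  12 a_4 = -6 a_2 = -12  ->  a_4 = -1
Truncated series: y(x) = -1 + 3 x + 2 x^2 - (3/2) x^3 - x^4 + O(x^5).

a_0 = -1; a_1 = 3; a_2 = 2; a_3 = -3/2; a_4 = -1


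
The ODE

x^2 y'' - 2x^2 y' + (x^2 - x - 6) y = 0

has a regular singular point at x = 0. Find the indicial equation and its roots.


Divide by x^2 to reach normal form y'' + P_1(x) y' + P_2(x) y = 0 with P_1(x) = -2 and P_2(x) = 1 - 1/x - 6/x^2.
x = 0 is a singular point because the y-coefficient 1 - 1/x - 6/x^2 has a pole at x = 0.
It is a regular singular point because x P_1(x) = p(x) = -2x and x^2 P_2(x) = q(x) = x^2 - x - 6 are polynomials, hence analytic at x = 0.
p(0) = 0,  q(0) = -6.
Indicial equation: r(r-1) + p(0) r + q(0) = 0, i.e. r^2 + (p(0) - 1) r + q(0) = 0, i.e. r^2 - 1 r - 6 = 0.
Discriminant: (-1)^2 - 4(-6) = 25, so r = (1 ± 5)/2.
Solving: r_1 = 3, r_2 = -2.

indicial: r^2 - 1 r - 6 = 0; roots r_1 = 3, r_2 = -2


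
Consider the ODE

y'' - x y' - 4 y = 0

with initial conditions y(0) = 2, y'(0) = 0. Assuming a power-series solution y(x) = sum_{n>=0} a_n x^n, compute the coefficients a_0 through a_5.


Ansatz: y(x) = sum_{n>=0} a_n x^n, so y'(x) = sum_{n>=1} n a_n x^(n-1) and y''(x) = sum_{n>=2} n(n-1) a_n x^(n-2).
Substitute into P(x) y'' + Q(x) y' + R(x) y = 0 with P(x) = 1, Q(x) = -x, R(x) = -4, and match powers of x.
Initial conditions: a_0 = 2, a_1 = 0.
Setting the coefficient of each power of x to zero and solving order by order (substituting the coefficients already found):
  x^0: 2 a_2 - 4 a_0 = 0  ->  2 a_2 = 4 a_0 = 8  ->  a_2 = 4
  x^1: 6 a_3 - 5 a_1 = 0  ->  6 a_3 = 5 a_1 = 0  ->  a_3 = 0
  x^2: 12 a_4 - 6 a_2 = 0  ->  12 a_4 = 6 a_2 = 24  ->  a_4 = 2
  x^3: 20 a_5 - 7 a_3 = 0  ->  20 a_5 = 7 a_3 = 0  ->  a_5 = 0
Truncated series: y(x) = 2 + 4 x^2 + 2 x^4 + O(x^6).

a_0 = 2; a_1 = 0; a_2 = 4; a_3 = 0; a_4 = 2; a_5 = 0


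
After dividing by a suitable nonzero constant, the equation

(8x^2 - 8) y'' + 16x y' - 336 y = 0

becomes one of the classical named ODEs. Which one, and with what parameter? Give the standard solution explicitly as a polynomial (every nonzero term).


All three coefficients share the factor -8; dividing through by -8 gives  (1 - x^2) y'' - 2x y' + 42 y = 0.
This matches the Legendre equation (1 - x^2) y'' - 2x y' + n(n+1) y = 0 (note the -2x y' term) with n(n+1) = 42, so n = 6; the polynomial solution is P_6(x).
With y = sum_k a_k x^k, matching x^k gives (k+2)(k+1) a_{k+2} = [k(k+1) - n(n+1)] a_k = (k - 6)(k + 7) a_k. The right side vanishes at k = 6, so the series with the parity of 6 terminates at degree 6.
Standard normalization (P_n(1) = 1): leading coefficient (2n)!/(2^n (n!)^2) = 479001600/(64*518400) = 231/16, so a_6 = 231/16. Work downward with a_k = (k+1)(k+2) a_{k+2} / ((k - 6)(k + 7)):
  a_4 = (5)(6)(231/16) / ((4 - 6)(4 + 7)) = (3465/8)/(-22) = -315/16
  a_2 = (3)(4)(-315/16) / ((2 - 6)(2 + 7)) = (-945/4)/(-36) = 105/16
  a_0 = (1)(2)(105/16) / ((0 - 6)(0 + 7)) = (105/8)/(-42) = -5/16
Hence P_6(x) = 231 x^6/16 - 315 x^4/16 + 105 x^2/16 - 5/16.

P_6(x); series = 231 x^6/16 - 315 x^4/16 + 105 x^2/16 - 5/16


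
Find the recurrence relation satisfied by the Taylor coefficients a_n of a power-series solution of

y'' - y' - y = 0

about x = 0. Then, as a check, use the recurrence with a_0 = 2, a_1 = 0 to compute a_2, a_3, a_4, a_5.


Substitute y = sum_n a_n x^n.
y''(x) has coefficient (n+2)(n+1) a_{n+2} at x^n;
-y'(x) has coefficient -(n+1) a_{n+1} at x^n;
-y(x) has coefficient -1 a_n at x^n.
Matching x^n: (n+2)(n+1) a_{n+2} - (n+1) a_{n+1} - 1 a_n = 0.
Thus a_{n+2} = [(n+1) a_{n+1} + 1 a_n] / ((n+1)(n+2)).

Check with a_0 = 2, a_1 = 0 (apply the recurrence for n = 0, 1, 2, 3): a_0 = 2, a_1 = 0, a_2 = 1, a_3 = 1/3, a_4 = 1/6, a_5 = 1/20.

a_(n+2) = [(n+1) a_(n+1) + 1 a_n] / ((n+1)(n+2)); check: a_0 = 2, a_1 = 0, a_2 = 1, a_3 = 1/3, a_4 = 1/6, a_5 = 1/20


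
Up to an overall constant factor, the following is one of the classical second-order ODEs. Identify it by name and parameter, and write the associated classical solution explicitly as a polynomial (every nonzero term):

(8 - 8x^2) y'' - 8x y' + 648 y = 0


All three coefficients share the factor 8; dividing through by 8 gives  (1 - x^2) y'' - x y' + 81 y = 0.
This matches the Chebyshev equation (1 - x^2) y'' - x y' + n^2 y = 0 (note the -x y' term, not -2x y') with n^2 = 81, so n = 9; the polynomial solution is T_9(x).
With y = sum_k a_k x^k, matching x^k gives (k+2)(k+1) a_{k+2} = (k^2 - n^2) a_k = (k - 9)(k + 9) a_k. The right side vanishes at k = 9, so the series with the parity of 9 terminates at degree 9.
Standard normalization: leading coefficient of T_n is 2^(n-1), so a_9 = 2^8 = 256. Work downward with a_k = (k+1)(k+2) a_{k+2} / ((k - 9)(k + 9)):
  a_7 = (8)(9)(256) / ((7 - 9)(7 + 9)) = 18432/(-32) = -576
  a_5 = (6)(7)(-576) / ((5 - 9)(5 + 9)) = -24192/(-56) = 432
  a_3 = (4)(5)(432) / ((3 - 9)(3 + 9)) = 8640/(-72) = -120
  a_1 = (2)(3)(-120) / ((1 - 9)(1 + 9)) = -720/(-80) = 9
Hence T_9(x) = 256 x^9 - 576 x^7 + 432 x^5 - 120 x^3 + 9 x.

T_9(x); series = 256 x^9 - 576 x^7 + 432 x^5 - 120 x^3 + 9 x


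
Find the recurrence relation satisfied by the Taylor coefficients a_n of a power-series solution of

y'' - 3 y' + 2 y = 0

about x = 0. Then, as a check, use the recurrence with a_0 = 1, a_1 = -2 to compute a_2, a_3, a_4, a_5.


Substitute y = sum_n a_n x^n.
y''(x) has coefficient (n+2)(n+1) a_{n+2} at x^n;
-3 y'(x) has coefficient -3 (n+1) a_{n+1} at x^n;
2 y(x) has coefficient 2 a_n at x^n.
Matching x^n: (n+2)(n+1) a_{n+2} - 3 (n+1) a_{n+1} + 2 a_n = 0.
Thus a_{n+2} = [3 (n+1) a_{n+1} - 2 a_n] / ((n+1)(n+2)).

Check with a_0 = 1, a_1 = -2 (apply the recurrence for n = 0, 1, 2, 3): a_0 = 1, a_1 = -2, a_2 = -4, a_3 = -10/3, a_4 = -11/6, a_5 = -23/30.

a_(n+2) = [3 (n+1) a_(n+1) - 2 a_n] / ((n+1)(n+2)); check: a_0 = 1, a_1 = -2, a_2 = -4, a_3 = -10/3, a_4 = -11/6, a_5 = -23/30


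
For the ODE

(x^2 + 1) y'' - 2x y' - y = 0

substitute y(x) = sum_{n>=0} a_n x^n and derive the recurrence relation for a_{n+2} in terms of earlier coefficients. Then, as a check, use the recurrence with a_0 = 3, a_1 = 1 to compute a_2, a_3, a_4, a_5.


Substitute y = sum_n a_n x^n.
(1 + 1 x^2) y'' contributes (n+2)(n+1) a_{n+2} + n(n-1) a_n at x^n.
-2 x y'(x) contributes -2 n a_n at x^n.
-y(x) contributes -1 a_n at x^n.
Matching x^n: (n+2)(n+1) a_{n+2} + (n(n-1) - 2 n - 1) a_n = 0.
Thus a_{n+2} = (-n(n-1) + 2 n + 1) / ((n+1)(n+2)) * a_n.

Check with a_0 = 3, a_1 = 1 (apply the recurrence for n = 0, 1, 2, 3): a_0 = 3, a_1 = 1, a_2 = 3/2, a_3 = 1/2, a_4 = 3/8, a_5 = 1/40.

a_(n+2) = (-n(n-1) + 2 n + 1) / ((n+1)(n+2)) * a_n; check: a_0 = 3, a_1 = 1, a_2 = 3/2, a_3 = 1/2, a_4 = 3/8, a_5 = 1/40


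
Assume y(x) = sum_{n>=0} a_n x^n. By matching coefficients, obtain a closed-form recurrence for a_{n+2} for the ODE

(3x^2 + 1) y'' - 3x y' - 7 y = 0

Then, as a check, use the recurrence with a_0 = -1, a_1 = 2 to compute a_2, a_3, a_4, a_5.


Substitute y = sum_n a_n x^n.
(1 + 3 x^2) y'' contributes (n+2)(n+1) a_{n+2} + 3 n(n-1) a_n at x^n.
-3 x y'(x) contributes -3 n a_n at x^n.
-7 y(x) contributes -7 a_n at x^n.
Matching x^n: (n+2)(n+1) a_{n+2} + (3 n(n-1) - 3 n - 7) a_n = 0.
Thus a_{n+2} = (-3 n(n-1) + 3 n + 7) / ((n+1)(n+2)) * a_n.

Check with a_0 = -1, a_1 = 2 (apply the recurrence for n = 0, 1, 2, 3): a_0 = -1, a_1 = 2, a_2 = -7/2, a_3 = 10/3, a_4 = -49/24, a_5 = -1/3.

a_(n+2) = (-3 n(n-1) + 3 n + 7) / ((n+1)(n+2)) * a_n; check: a_0 = -1, a_1 = 2, a_2 = -7/2, a_3 = 10/3, a_4 = -49/24, a_5 = -1/3


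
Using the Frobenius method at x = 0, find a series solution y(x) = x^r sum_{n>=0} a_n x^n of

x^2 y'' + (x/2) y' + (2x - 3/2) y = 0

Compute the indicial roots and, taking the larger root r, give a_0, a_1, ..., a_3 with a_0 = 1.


Write in Frobenius form y'' + (p(x)/x) y' + (q(x)/x^2) y = 0:
  p(x) = 1/2,  q(x) = 2x - 3/2.
Indicial equation: r(r-1) + (1/2) r + (-3/2) = 0 -> roots r_1 = 3/2, r_2 = -1.
Take r = r_1 = 3/2. Let y(x) = x^r sum_{n>=0} a_n x^n with a_0 = 1.
Substitute y = x^r sum a_n x^n and match x^{r+n}. The recurrence is
  D(n) a_n + 2 a_{n-1} = 0,  where D(n) = (r+n)(r+n-1) + (1/2)(r+n) + (-3/2).
  a_n = -2 / D(n) * a_{n-1}.
Since the indicial polynomial factors as (r - r_1)(r - r_2), D(n) = (r_1 + n - r_1)(r_1 + n - r_2) = n(n + 5/2).
Evaluating step by step (a_0 = 1):
  n = 1: D(1) = 1(1 + 5/2) = 7/2; numerator = -2(1) = -2; a_1 = (-2)/(7/2) = -4/7
  n = 2: D(2) = 2(2 + 5/2) = 9; numerator = -2(-4/7) = 8/7; a_2 = (8/7)/(9) = 8/63
  n = 3: D(3) = 3(3 + 5/2) = 33/2; numerator = -2(8/63) = -16/63; a_3 = (-16/63)/(33/2) = -32/2079

r = 3/2; a_0 = 1; a_1 = -4/7; a_2 = 8/63; a_3 = -32/2079


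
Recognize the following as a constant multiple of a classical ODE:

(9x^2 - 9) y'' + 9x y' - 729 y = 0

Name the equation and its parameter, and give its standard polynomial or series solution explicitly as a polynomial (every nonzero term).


All three coefficients share the factor -9; dividing through by -9 gives  (1 - x^2) y'' - x y' + 81 y = 0.
This matches the Chebyshev equation (1 - x^2) y'' - x y' + n^2 y = 0 (note the -x y' term, not -2x y') with n^2 = 81, so n = 9; the polynomial solution is T_9(x).
With y = sum_k a_k x^k, matching x^k gives (k+2)(k+1) a_{k+2} = (k^2 - n^2) a_k = (k - 9)(k + 9) a_k. The right side vanishes at k = 9, so the series with the parity of 9 terminates at degree 9.
Standard normalization: leading coefficient of T_n is 2^(n-1), so a_9 = 2^8 = 256. Work downward with a_k = (k+1)(k+2) a_{k+2} / ((k - 9)(k + 9)):
  a_7 = (8)(9)(256) / ((7 - 9)(7 + 9)) = 18432/(-32) = -576
  a_5 = (6)(7)(-576) / ((5 - 9)(5 + 9)) = -24192/(-56) = 432
  a_3 = (4)(5)(432) / ((3 - 9)(3 + 9)) = 8640/(-72) = -120
  a_1 = (2)(3)(-120) / ((1 - 9)(1 + 9)) = -720/(-80) = 9
Hence T_9(x) = 256 x^9 - 576 x^7 + 432 x^5 - 120 x^3 + 9 x.

T_9(x); series = 256 x^9 - 576 x^7 + 432 x^5 - 120 x^3 + 9 x


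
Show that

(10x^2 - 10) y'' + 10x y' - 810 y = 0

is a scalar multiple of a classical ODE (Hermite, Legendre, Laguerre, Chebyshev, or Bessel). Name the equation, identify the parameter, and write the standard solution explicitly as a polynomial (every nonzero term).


All three coefficients share the factor -10; dividing through by -10 gives  (1 - x^2) y'' - x y' + 81 y = 0.
This matches the Chebyshev equation (1 - x^2) y'' - x y' + n^2 y = 0 (note the -x y' term, not -2x y') with n^2 = 81, so n = 9; the polynomial solution is T_9(x).
With y = sum_k a_k x^k, matching x^k gives (k+2)(k+1) a_{k+2} = (k^2 - n^2) a_k = (k - 9)(k + 9) a_k. The right side vanishes at k = 9, so the series with the parity of 9 terminates at degree 9.
Standard normalization: leading coefficient of T_n is 2^(n-1), so a_9 = 2^8 = 256. Work downward with a_k = (k+1)(k+2) a_{k+2} / ((k - 9)(k + 9)):
  a_7 = (8)(9)(256) / ((7 - 9)(7 + 9)) = 18432/(-32) = -576
  a_5 = (6)(7)(-576) / ((5 - 9)(5 + 9)) = -24192/(-56) = 432
  a_3 = (4)(5)(432) / ((3 - 9)(3 + 9)) = 8640/(-72) = -120
  a_1 = (2)(3)(-120) / ((1 - 9)(1 + 9)) = -720/(-80) = 9
Hence T_9(x) = 256 x^9 - 576 x^7 + 432 x^5 - 120 x^3 + 9 x.

T_9(x); series = 256 x^9 - 576 x^7 + 432 x^5 - 120 x^3 + 9 x


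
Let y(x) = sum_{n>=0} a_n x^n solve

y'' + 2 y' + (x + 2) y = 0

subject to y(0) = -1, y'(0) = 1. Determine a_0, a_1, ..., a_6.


Ansatz: y(x) = sum_{n>=0} a_n x^n, so y'(x) = sum_{n>=1} n a_n x^(n-1) and y''(x) = sum_{n>=2} n(n-1) a_n x^(n-2).
Substitute into P(x) y'' + Q(x) y' + R(x) y = 0 with P(x) = 1, Q(x) = 2, R(x) = x + 2, and match powers of x.
Initial conditions: a_0 = -1, a_1 = 1.
Setting the coefficient of each power of x to zero and solving order by order (substituting the coefficients already found):
  x^0: 2 a_2 + 2 a_1 + 2 a_0 = 0  ->  2 a_2 = -2 a_1 - 2 a_0 = 0  ->  a_2 = 0
  x^1: 6 a_3 + 4 a_2 + 2 a_1 + a_0 = 0  ->  6 a_3 = -4 a_2 - 2 a_1 - a_0 = -1  ->  a_3 = -1/6
  x^2: 12 a_4 + 6 a_3 + 2 a_2 + a_1 = 0  ->  12 a_4 = -6 a_3 - 2 a_2 - a_1 = 0  ->  a_4 = 0
  x^3: 20 a_5 + 8 a_4 + 2 a_3 + a_2 = 0  ->  20 a_5 = -8 a_4 - 2 a_3 - a_2 = 1/3  ->  a_5 = 1/60
  x^4: 30 a_6 + 10 a_5 + 2 a_4 + a_3 = 0  ->  30 a_6 = -10 a_5 - 2 a_4 - a_3 = 0  ->  a_6 = 0
Truncated series: y(x) = -1 + x - (1/6) x^3 + (1/60) x^5 + O(x^7).

a_0 = -1; a_1 = 1; a_2 = 0; a_3 = -1/6; a_4 = 0; a_5 = 1/60; a_6 = 0


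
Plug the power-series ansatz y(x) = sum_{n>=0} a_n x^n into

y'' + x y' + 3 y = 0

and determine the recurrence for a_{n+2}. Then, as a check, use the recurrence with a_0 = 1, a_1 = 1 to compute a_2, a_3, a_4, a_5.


Substitute y = sum_n a_n x^n.
y''(x) has coefficient (n+2)(n+1) a_{n+2} at x^n;
x y'(x) has coefficient n a_n at x^n (shift);
3 y(x) has coefficient 3 a_n at x^n.
Matching x^n: (n+2)(n+1) a_{n+2} + (n + 3) a_n = 0.
Thus a_{n+2} = (-n - 3) / ((n+1)(n+2)) * a_n.

Check with a_0 = 1, a_1 = 1 (apply the recurrence for n = 0, 1, 2, 3): a_0 = 1, a_1 = 1, a_2 = -3/2, a_3 = -2/3, a_4 = 5/8, a_5 = 1/5.

a_(n+2) = (-n - 3) / ((n+1)(n+2)) * a_n; check: a_0 = 1, a_1 = 1, a_2 = -3/2, a_3 = -2/3, a_4 = 5/8, a_5 = 1/5


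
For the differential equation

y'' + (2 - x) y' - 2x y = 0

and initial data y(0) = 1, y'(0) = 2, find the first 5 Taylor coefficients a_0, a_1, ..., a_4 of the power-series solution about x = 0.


Ansatz: y(x) = sum_{n>=0} a_n x^n, so y'(x) = sum_{n>=1} n a_n x^(n-1) and y''(x) = sum_{n>=2} n(n-1) a_n x^(n-2).
Substitute into P(x) y'' + Q(x) y' + R(x) y = 0 with P(x) = 1, Q(x) = 2 - x, R(x) = -2x, and match powers of x.
Initial conditions: a_0 = 1, a_1 = 2.
Setting the coefficient of each power of x to zero and solving order by order (substituting the coefficients already found):
  x^0: 2 a_2 + 2 a_1 = 0  ->  2 a_2 = -2 a_1 = -4  ->  a_2 = -2
  x^1: 6 a_3 + 4 a_2 - a_1 - 2 a_0 = 0  ->  6 a_3 = -4 a_2 + a_1 + 2 a_0 = 12  ->  a_3 = 2
  x^2: 12 a_4 + 6 a_3 - 2 a_2 - 2 a_1 = 0  ->  12 a_4 = -6 a_3 + 2 a_2 + 2 a_1 = -12  ->  a_4 = -1
Truncated series: y(x) = 1 + 2 x - 2 x^2 + 2 x^3 - x^4 + O(x^5).

a_0 = 1; a_1 = 2; a_2 = -2; a_3 = 2; a_4 = -1


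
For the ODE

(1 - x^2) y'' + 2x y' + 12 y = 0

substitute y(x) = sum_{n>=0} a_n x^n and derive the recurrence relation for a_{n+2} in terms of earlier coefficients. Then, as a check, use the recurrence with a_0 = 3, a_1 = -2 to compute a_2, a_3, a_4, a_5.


Substitute y = sum_n a_n x^n.
(1 - 1 x^2) y'' contributes (n+2)(n+1) a_{n+2} - n(n-1) a_n at x^n.
2 x y'(x) contributes 2 n a_n at x^n.
12 y(x) contributes 12 a_n at x^n.
Matching x^n: (n+2)(n+1) a_{n+2} + (-n(n-1) + 2 n + 12) a_n = 0.
Thus a_{n+2} = (n(n-1) - 2 n - 12) / ((n+1)(n+2)) * a_n.

Check with a_0 = 3, a_1 = -2 (apply the recurrence for n = 0, 1, 2, 3): a_0 = 3, a_1 = -2, a_2 = -18, a_3 = 14/3, a_4 = 21, a_5 = -14/5.

a_(n+2) = (n(n-1) - 2 n - 12) / ((n+1)(n+2)) * a_n; check: a_0 = 3, a_1 = -2, a_2 = -18, a_3 = 14/3, a_4 = 21, a_5 = -14/5


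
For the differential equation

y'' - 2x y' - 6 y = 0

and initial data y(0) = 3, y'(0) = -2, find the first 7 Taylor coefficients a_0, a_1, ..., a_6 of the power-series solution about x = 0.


Ansatz: y(x) = sum_{n>=0} a_n x^n, so y'(x) = sum_{n>=1} n a_n x^(n-1) and y''(x) = sum_{n>=2} n(n-1) a_n x^(n-2).
Substitute into P(x) y'' + Q(x) y' + R(x) y = 0 with P(x) = 1, Q(x) = -2x, R(x) = -6, and match powers of x.
Initial conditions: a_0 = 3, a_1 = -2.
Setting the coefficient of each power of x to zero and solving order by order (substituting the coefficients already found):
  x^0: 2 a_2 - 6 a_0 = 0  ->  2 a_2 = 6 a_0 = 18  ->  a_2 = 9
  x^1: 6 a_3 - 8 a_1 = 0  ->  6 a_3 = 8 a_1 = -16  ->  a_3 = -8/3
  x^2: 12 a_4 - 10 a_2 = 0  ->  12 a_4 = 10 a_2 = 90  ->  a_4 = 15/2
  x^3: 20 a_5 - 12 a_3 = 0  ->  20 a_5 = 12 a_3 = -32  ->  a_5 = -8/5
  x^4: 30 a_6 - 14 a_4 = 0  ->  30 a_6 = 14 a_4 = 105  ->  a_6 = 7/2
Truncated series: y(x) = 3 - 2 x + 9 x^2 - (8/3) x^3 + (15/2) x^4 - (8/5) x^5 + (7/2) x^6 + O(x^7).

a_0 = 3; a_1 = -2; a_2 = 9; a_3 = -8/3; a_4 = 15/2; a_5 = -8/5; a_6 = 7/2


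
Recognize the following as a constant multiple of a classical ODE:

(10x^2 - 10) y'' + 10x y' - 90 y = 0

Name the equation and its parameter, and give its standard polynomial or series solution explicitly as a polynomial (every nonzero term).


All three coefficients share the factor -10; dividing through by -10 gives  (1 - x^2) y'' - x y' + 9 y = 0.
This matches the Chebyshev equation (1 - x^2) y'' - x y' + n^2 y = 0 (note the -x y' term, not -2x y') with n^2 = 9, so n = 3; the polynomial solution is T_3(x).
With y = sum_k a_k x^k, matching x^k gives (k+2)(k+1) a_{k+2} = (k^2 - n^2) a_k = (k - 3)(k + 3) a_k. The right side vanishes at k = 3, so the series with the parity of 3 terminates at degree 3.
Standard normalization: leading coefficient of T_n is 2^(n-1), so a_3 = 2^2 = 4. Work downward with a_k = (k+1)(k+2) a_{k+2} / ((k - 3)(k + 3)):
  a_1 = (2)(3)(4) / ((1 - 3)(1 + 3)) = 24/(-8) = -3
Hence T_3(x) = 4 x^3 - 3 x.

T_3(x); series = 4 x^3 - 3 x


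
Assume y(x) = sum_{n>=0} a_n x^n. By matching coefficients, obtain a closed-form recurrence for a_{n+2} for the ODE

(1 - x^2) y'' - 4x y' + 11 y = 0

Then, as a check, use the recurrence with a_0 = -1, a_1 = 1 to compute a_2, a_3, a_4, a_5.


Substitute y = sum_n a_n x^n.
(1 - 1 x^2) y'' contributes (n+2)(n+1) a_{n+2} - n(n-1) a_n at x^n.
-4 x y'(x) contributes -4 n a_n at x^n.
11 y(x) contributes 11 a_n at x^n.
Matching x^n: (n+2)(n+1) a_{n+2} + (-n(n-1) - 4 n + 11) a_n = 0.
Thus a_{n+2} = (n(n-1) + 4 n - 11) / ((n+1)(n+2)) * a_n.

Check with a_0 = -1, a_1 = 1 (apply the recurrence for n = 0, 1, 2, 3): a_0 = -1, a_1 = 1, a_2 = 11/2, a_3 = -7/6, a_4 = -11/24, a_5 = -49/120.

a_(n+2) = (n(n-1) + 4 n - 11) / ((n+1)(n+2)) * a_n; check: a_0 = -1, a_1 = 1, a_2 = 11/2, a_3 = -7/6, a_4 = -11/24, a_5 = -49/120


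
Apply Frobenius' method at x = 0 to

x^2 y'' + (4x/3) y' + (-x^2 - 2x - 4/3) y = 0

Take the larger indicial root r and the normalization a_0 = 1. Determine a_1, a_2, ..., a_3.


Write in Frobenius form y'' + (p(x)/x) y' + (q(x)/x^2) y = 0:
  p(x) = 4/3,  q(x) = -x^2 - 2x - 4/3.
Indicial equation: r(r-1) + (4/3) r + (-4/3) = 0 -> roots r_1 = 1, r_2 = -4/3.
Take r = r_1 = 1. Let y(x) = x^r sum_{n>=0} a_n x^n with a_0 = 1.
Substitute y = x^r sum a_n x^n and match x^{r+n}. The recurrence is
  D(n) a_n - 2 a_{n-1} - 1 a_{n-2} = 0,  where D(n) = (r+n)(r+n-1) + (4/3)(r+n) + (-4/3).
  a_n = [2 a_{n-1} + 1 a_{n-2}] / D(n).
Since the indicial polynomial factors as (r - r_1)(r - r_2), D(n) = (r_1 + n - r_1)(r_1 + n - r_2) = n(n + 7/3).
Evaluating step by step (a_0 = 1):
  n = 1: D(1) = 1(1 + 7/3) = 10/3; numerator = 2(1) = 2; a_1 = (2)/(10/3) = 3/5
  n = 2: D(2) = 2(2 + 7/3) = 26/3; numerator = 2(3/5) + 1(1) = 11/5; a_2 = (11/5)/(26/3) = 33/130
  n = 3: D(3) = 3(3 + 7/3) = 16; numerator = 2(33/130) + 1(3/5) = 72/65; a_3 = (72/65)/(16) = 9/130

r = 1; a_0 = 1; a_1 = 3/5; a_2 = 33/130; a_3 = 9/130


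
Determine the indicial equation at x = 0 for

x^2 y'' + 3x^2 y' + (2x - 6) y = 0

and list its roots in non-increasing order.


Divide by x^2 to reach normal form y'' + P_1(x) y' + P_2(x) y = 0 with P_1(x) = 3 and P_2(x) = 2/x - 6/x^2.
x = 0 is a singular point because the y-coefficient 2/x - 6/x^2 has a pole at x = 0.
It is a regular singular point because x P_1(x) = p(x) = 3x and x^2 P_2(x) = q(x) = 2x - 6 are polynomials, hence analytic at x = 0.
p(0) = 0,  q(0) = -6.
Indicial equation: r(r-1) + p(0) r + q(0) = 0, i.e. r^2 + (p(0) - 1) r + q(0) = 0, i.e. r^2 - 1 r - 6 = 0.
Discriminant: (-1)^2 - 4(-6) = 25, so r = (1 ± 5)/2.
Solving: r_1 = 3, r_2 = -2.

indicial: r^2 - 1 r - 6 = 0; roots r_1 = 3, r_2 = -2


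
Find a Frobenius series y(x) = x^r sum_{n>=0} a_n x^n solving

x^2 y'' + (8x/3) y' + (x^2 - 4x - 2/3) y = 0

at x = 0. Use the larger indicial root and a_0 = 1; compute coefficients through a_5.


Write in Frobenius form y'' + (p(x)/x) y' + (q(x)/x^2) y = 0:
  p(x) = 8/3,  q(x) = x^2 - 4x - 2/3.
Indicial equation: r(r-1) + (8/3) r + (-2/3) = 0 -> roots r_1 = 1/3, r_2 = -2.
Take r = r_1 = 1/3. Let y(x) = x^r sum_{n>=0} a_n x^n with a_0 = 1.
Substitute y = x^r sum a_n x^n and match x^{r+n}. The recurrence is
  D(n) a_n - 4 a_{n-1} + 1 a_{n-2} = 0,  where D(n) = (r+n)(r+n-1) + (8/3)(r+n) + (-2/3).
  a_n = [4 a_{n-1} - 1 a_{n-2}] / D(n).
Since the indicial polynomial factors as (r - r_1)(r - r_2), D(n) = (r_1 + n - r_1)(r_1 + n - r_2) = n(n + 7/3).
Evaluating step by step (a_0 = 1):
  n = 1: D(1) = 1(1 + 7/3) = 10/3; numerator = 4(1) = 4; a_1 = (4)/(10/3) = 6/5
  n = 2: D(2) = 2(2 + 7/3) = 26/3; numerator = 4(6/5) - 1(1) = 19/5; a_2 = (19/5)/(26/3) = 57/130
  n = 3: D(3) = 3(3 + 7/3) = 16; numerator = 4(57/130) - 1(6/5) = 36/65; a_3 = (36/65)/(16) = 9/260
  n = 4: D(4) = 4(4 + 7/3) = 76/3; numerator = 4(9/260) - 1(57/130) = -3/10; a_4 = (-3/10)/(76/3) = -9/760
  n = 5: D(5) = 5(5 + 7/3) = 110/3; numerator = 4(-9/760) - 1(9/260) = -81/988; a_5 = (-81/988)/(110/3) = -243/108680

r = 1/3; a_0 = 1; a_1 = 6/5; a_2 = 57/130; a_3 = 9/260; a_4 = -9/760; a_5 = -243/108680


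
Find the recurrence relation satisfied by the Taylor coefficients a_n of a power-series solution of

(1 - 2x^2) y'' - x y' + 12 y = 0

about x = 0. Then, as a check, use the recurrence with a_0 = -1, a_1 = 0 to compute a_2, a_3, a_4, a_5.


Substitute y = sum_n a_n x^n.
(1 - 2 x^2) y'' contributes (n+2)(n+1) a_{n+2} - 2 n(n-1) a_n at x^n.
-x y'(x) contributes -n a_n at x^n.
12 y(x) contributes 12 a_n at x^n.
Matching x^n: (n+2)(n+1) a_{n+2} + (-2 n(n-1) - n + 12) a_n = 0.
Thus a_{n+2} = (2 n(n-1) + n - 12) / ((n+1)(n+2)) * a_n.

Check with a_0 = -1, a_1 = 0 (apply the recurrence for n = 0, 1, 2, 3): a_0 = -1, a_1 = 0, a_2 = 6, a_3 = 0, a_4 = -3, a_5 = 0.

a_(n+2) = (2 n(n-1) + n - 12) / ((n+1)(n+2)) * a_n; check: a_0 = -1, a_1 = 0, a_2 = 6, a_3 = 0, a_4 = -3, a_5 = 0


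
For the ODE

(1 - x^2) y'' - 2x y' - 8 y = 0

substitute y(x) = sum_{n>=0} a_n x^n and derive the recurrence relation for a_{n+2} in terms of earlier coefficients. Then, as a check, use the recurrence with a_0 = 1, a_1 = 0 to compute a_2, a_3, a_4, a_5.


Substitute y = sum_n a_n x^n.
(1 - 1 x^2) y'' contributes (n+2)(n+1) a_{n+2} - n(n-1) a_n at x^n.
-2 x y'(x) contributes -2 n a_n at x^n.
-8 y(x) contributes -8 a_n at x^n.
Matching x^n: (n+2)(n+1) a_{n+2} + (-n(n-1) - 2 n - 8) a_n = 0.
Thus a_{n+2} = (n(n-1) + 2 n + 8) / ((n+1)(n+2)) * a_n.

Check with a_0 = 1, a_1 = 0 (apply the recurrence for n = 0, 1, 2, 3): a_0 = 1, a_1 = 0, a_2 = 4, a_3 = 0, a_4 = 14/3, a_5 = 0.

a_(n+2) = (n(n-1) + 2 n + 8) / ((n+1)(n+2)) * a_n; check: a_0 = 1, a_1 = 0, a_2 = 4, a_3 = 0, a_4 = 14/3, a_5 = 0


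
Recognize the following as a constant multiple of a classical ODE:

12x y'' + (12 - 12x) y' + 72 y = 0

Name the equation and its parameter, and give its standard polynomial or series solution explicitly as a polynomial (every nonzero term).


All three coefficients share the factor 12; dividing through by 12 gives  x y'' + (1 - x) y' + 6 y = 0.
This matches the Laguerre equation x y'' + (1 - x) y' + n y = 0 with n = 6; the polynomial solution is L_6(x).
With y = sum_k a_k x^k, matching x^k gives (k+1)k a_{k+1} + (k+1) a_{k+1} - k a_k + n a_k = 0, i.e. (k+1)^2 a_{k+1} = (k - n) a_k = (k - 6) a_k. The right side vanishes at k = 6, so the series terminates at degree 6.
Standard normalization L_n(0) = 1 gives a_0 = 1. Work upward with a_{k+1} = (k - 6) a_k / (k+1)^2:
  a_1 = (0 - 6)(1) / 1^2 = -6/1 = -6
  a_2 = (1 - 6)(-6) / 2^2 = 30/4 = 15/2
  a_3 = (2 - 6)(15/2) / 3^2 = -30/9 = -10/3
  a_4 = (3 - 6)(-10/3) / 4^2 = 10/16 = 5/8
  a_5 = (4 - 6)(5/8) / 5^2 = (-5/4)/25 = -1/20
  a_6 = (5 - 6)(-1/20) / 6^2 = (1/20)/36 = 1/720
Hence L_6(x) = x^6/720 - x^5/20 + 5 x^4/8 - 10 x^3/3 + 15 x^2/2 - 6 x + 1.

L_6(x); series = x^6/720 - x^5/20 + 5 x^4/8 - 10 x^3/3 + 15 x^2/2 - 6 x + 1


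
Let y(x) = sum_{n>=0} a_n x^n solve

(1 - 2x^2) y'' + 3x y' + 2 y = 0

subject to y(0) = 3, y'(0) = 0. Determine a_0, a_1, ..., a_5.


Ansatz: y(x) = sum_{n>=0} a_n x^n, so y'(x) = sum_{n>=1} n a_n x^(n-1) and y''(x) = sum_{n>=2} n(n-1) a_n x^(n-2).
Substitute into P(x) y'' + Q(x) y' + R(x) y = 0 with P(x) = 1 - 2x^2, Q(x) = 3x, R(x) = 2, and match powers of x.
Initial conditions: a_0 = 3, a_1 = 0.
Setting the coefficient of each power of x to zero and solving order by order (substituting the coefficients already found):
  x^0: 2 a_2 + 2 a_0 = 0  ->  2 a_2 = -2 a_0 = -6  ->  a_2 = -3
  x^1: 6 a_3 + 5 a_1 = 0  ->  6 a_3 = -5 a_1 = 0  ->  a_3 = 0
  x^2: 12 a_4 + 4 a_2 = 0  ->  12 a_4 = -4 a_2 = 12  ->  a_4 = 1
  x^3: 20 a_5 - a_3 = 0  ->  20 a_5 = a_3 = 0  ->  a_5 = 0
Truncated series: y(x) = 3 - 3 x^2 + x^4 + O(x^6).

a_0 = 3; a_1 = 0; a_2 = -3; a_3 = 0; a_4 = 1; a_5 = 0


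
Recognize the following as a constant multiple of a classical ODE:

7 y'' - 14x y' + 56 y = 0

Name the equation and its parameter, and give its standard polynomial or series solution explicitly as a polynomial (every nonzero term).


All three coefficients share the factor 7; dividing through by 7 gives  y'' - 2x y' + 8 y = 0.
This matches the Hermite equation y'' - 2x y' + 2n y = 0 with 2n = 8, so n = 4; the polynomial solution is H_4(x).
With y = sum_k a_k x^k, matching x^k gives (k+2)(k+1) a_{k+2} = 2(k - n) a_k = 2(k - 4) a_k. The right side vanishes at k = 4, so the series with the parity of 4 terminates at degree 4.
Standard normalization: leading coefficient of H_n is 2^n, so a_4 = 2^4 = 16. Work downward with a_k = (k+1)(k+2) a_{k+2} / (2(k - n)):
  a_2 = (3)(4)(16) / (2(2 - 4)) = 192/(-4) = -48
  a_0 = (1)(2)(-48) / (2(0 - 4)) = -96/(-8) = 12
Hence H_4(x) = 16 x^4 - 48 x^2 + 12.

H_4(x); series = 16 x^4 - 48 x^2 + 12


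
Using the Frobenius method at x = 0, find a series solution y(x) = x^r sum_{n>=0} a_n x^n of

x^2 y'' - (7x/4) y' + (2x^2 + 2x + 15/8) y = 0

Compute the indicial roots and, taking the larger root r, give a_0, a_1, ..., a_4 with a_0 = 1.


Write in Frobenius form y'' + (p(x)/x) y' + (q(x)/x^2) y = 0:
  p(x) = -7/4,  q(x) = 2x^2 + 2x + 15/8.
Indicial equation: r(r-1) + (-7/4) r + (15/8) = 0 -> roots r_1 = 3/2, r_2 = 5/4.
Take r = r_1 = 3/2. Let y(x) = x^r sum_{n>=0} a_n x^n with a_0 = 1.
Substitute y = x^r sum a_n x^n and match x^{r+n}. The recurrence is
  D(n) a_n + 2 a_{n-1} + 2 a_{n-2} = 0,  where D(n) = (r+n)(r+n-1) + (-7/4)(r+n) + (15/8).
  a_n = [-2 a_{n-1} - 2 a_{n-2}] / D(n).
Since the indicial polynomial factors as (r - r_1)(r - r_2), D(n) = (r_1 + n - r_1)(r_1 + n - r_2) = n(n + 1/4).
Evaluating step by step (a_0 = 1):
  n = 1: D(1) = 1(1 + 1/4) = 5/4; numerator = -2(1) = -2; a_1 = (-2)/(5/4) = -8/5
  n = 2: D(2) = 2(2 + 1/4) = 9/2; numerator = -2(-8/5) - 2(1) = 6/5; a_2 = (6/5)/(9/2) = 4/15
  n = 3: D(3) = 3(3 + 1/4) = 39/4; numerator = -2(4/15) - 2(-8/5) = 8/3; a_3 = (8/3)/(39/4) = 32/117
  n = 4: D(4) = 4(4 + 1/4) = 17; numerator = -2(32/117) - 2(4/15) = -632/585; a_4 = (-632/585)/(17) = -632/9945

r = 3/2; a_0 = 1; a_1 = -8/5; a_2 = 4/15; a_3 = 32/117; a_4 = -632/9945


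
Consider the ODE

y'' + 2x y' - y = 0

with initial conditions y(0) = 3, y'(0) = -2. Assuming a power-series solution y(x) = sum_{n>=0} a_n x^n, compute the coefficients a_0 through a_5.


Ansatz: y(x) = sum_{n>=0} a_n x^n, so y'(x) = sum_{n>=1} n a_n x^(n-1) and y''(x) = sum_{n>=2} n(n-1) a_n x^(n-2).
Substitute into P(x) y'' + Q(x) y' + R(x) y = 0 with P(x) = 1, Q(x) = 2x, R(x) = -1, and match powers of x.
Initial conditions: a_0 = 3, a_1 = -2.
Setting the coefficient of each power of x to zero and solving order by order (substituting the coefficients already found):
  x^0: 2 a_2 - a_0 = 0  ->  2 a_2 = a_0 = 3  ->  a_2 = 3/2
  x^1: 6 a_3 + a_1 = 0  ->  6 a_3 = -a_1 = 2  ->  a_3 = 1/3
  x^2: 12 a_4 + 3 a_2 = 0  ->  12 a_4 = -3 a_2 = -9/2  ->  a_4 = -3/8
  x^3: 20 a_5 + 5 a_3 = 0  ->  20 a_5 = -5 a_3 = -5/3  ->  a_5 = -1/12
Truncated series: y(x) = 3 - 2 x + (3/2) x^2 + (1/3) x^3 - (3/8) x^4 - (1/12) x^5 + O(x^6).

a_0 = 3; a_1 = -2; a_2 = 3/2; a_3 = 1/3; a_4 = -3/8; a_5 = -1/12


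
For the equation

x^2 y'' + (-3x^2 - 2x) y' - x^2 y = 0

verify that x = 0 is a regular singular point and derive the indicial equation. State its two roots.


Divide by x^2 to reach normal form y'' + P_1(x) y' + P_2(x) y = 0 with P_1(x) = -3 - 2/x and P_2(x) = -1.
x = 0 is a singular point because the y'-coefficient -3 - 2/x has a pole at x = 0.
It is a regular singular point because x P_1(x) = p(x) = -3x - 2 and x^2 P_2(x) = q(x) = -x^2 are polynomials, hence analytic at x = 0.
p(0) = -2,  q(0) = 0.
Indicial equation: r(r-1) + p(0) r + q(0) = 0, i.e. r^2 + (p(0) - 1) r + q(0) = 0, i.e. r^2 - 3 r = 0.
Discriminant: (-3)^2 - 4(0) = 9, so r = (3 ± 3)/2.
Solving: r_1 = 3, r_2 = 0.

indicial: r^2 - 3 r = 0; roots r_1 = 3, r_2 = 0


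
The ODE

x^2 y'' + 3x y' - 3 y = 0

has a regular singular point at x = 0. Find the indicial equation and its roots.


Divide by x^2 to reach normal form y'' + P_1(x) y' + P_2(x) y = 0 with P_1(x) = 3/x and P_2(x) = -3/x^2.
x = 0 is a singular point because the y'-coefficient 3/x has a pole at x = 0 and the y-coefficient -3/x^2 has a pole at x = 0.
It is a regular singular point because x P_1(x) = p(x) = 3 and x^2 P_2(x) = q(x) = -3 are polynomials, hence analytic at x = 0.
p(0) = 3,  q(0) = -3.
Indicial equation: r(r-1) + p(0) r + q(0) = 0, i.e. r^2 + (p(0) - 1) r + q(0) = 0, i.e. r^2 + 2 r - 3 = 0.
Discriminant: (2)^2 - 4(-3) = 16, so r = (-2 ± 4)/2.
Solving: r_1 = 1, r_2 = -3.

indicial: r^2 + 2 r - 3 = 0; roots r_1 = 1, r_2 = -3


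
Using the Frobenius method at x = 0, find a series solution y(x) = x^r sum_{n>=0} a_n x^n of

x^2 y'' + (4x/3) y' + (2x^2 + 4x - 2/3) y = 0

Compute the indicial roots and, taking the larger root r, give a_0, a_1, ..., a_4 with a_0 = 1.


Write in Frobenius form y'' + (p(x)/x) y' + (q(x)/x^2) y = 0:
  p(x) = 4/3,  q(x) = 2x^2 + 4x - 2/3.
Indicial equation: r(r-1) + (4/3) r + (-2/3) = 0 -> roots r_1 = 2/3, r_2 = -1.
Take r = r_1 = 2/3. Let y(x) = x^r sum_{n>=0} a_n x^n with a_0 = 1.
Substitute y = x^r sum a_n x^n and match x^{r+n}. The recurrence is
  D(n) a_n + 4 a_{n-1} + 2 a_{n-2} = 0,  where D(n) = (r+n)(r+n-1) + (4/3)(r+n) + (-2/3).
  a_n = [-4 a_{n-1} - 2 a_{n-2}] / D(n).
Since the indicial polynomial factors as (r - r_1)(r - r_2), D(n) = (r_1 + n - r_1)(r_1 + n - r_2) = n(n + 5/3).
Evaluating step by step (a_0 = 1):
  n = 1: D(1) = 1(1 + 5/3) = 8/3; numerator = -4(1) = -4; a_1 = (-4)/(8/3) = -3/2
  n = 2: D(2) = 2(2 + 5/3) = 22/3; numerator = -4(-3/2) - 2(1) = 4; a_2 = (4)/(22/3) = 6/11
  n = 3: D(3) = 3(3 + 5/3) = 14; numerator = -4(6/11) - 2(-3/2) = 9/11; a_3 = (9/11)/(14) = 9/154
  n = 4: D(4) = 4(4 + 5/3) = 68/3; numerator = -4(9/154) - 2(6/11) = -102/77; a_4 = (-102/77)/(68/3) = -9/154

r = 2/3; a_0 = 1; a_1 = -3/2; a_2 = 6/11; a_3 = 9/154; a_4 = -9/154


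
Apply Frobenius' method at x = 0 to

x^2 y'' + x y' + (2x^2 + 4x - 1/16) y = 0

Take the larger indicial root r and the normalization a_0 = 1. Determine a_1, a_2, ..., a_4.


Write in Frobenius form y'' + (p(x)/x) y' + (q(x)/x^2) y = 0:
  p(x) = 1,  q(x) = 2x^2 + 4x - 1/16.
Indicial equation: r(r-1) + (1) r + (-1/16) = 0 -> roots r_1 = 1/4, r_2 = -1/4.
Take r = r_1 = 1/4. Let y(x) = x^r sum_{n>=0} a_n x^n with a_0 = 1.
Substitute y = x^r sum a_n x^n and match x^{r+n}. The recurrence is
  D(n) a_n + 4 a_{n-1} + 2 a_{n-2} = 0,  where D(n) = (r+n)(r+n-1) + (1)(r+n) + (-1/16).
  a_n = [-4 a_{n-1} - 2 a_{n-2}] / D(n).
Since the indicial polynomial factors as (r - r_1)(r - r_2), D(n) = (r_1 + n - r_1)(r_1 + n - r_2) = n(n + 1/2).
Evaluating step by step (a_0 = 1):
  n = 1: D(1) = 1(1 + 1/2) = 3/2; numerator = -4(1) = -4; a_1 = (-4)/(3/2) = -8/3
  n = 2: D(2) = 2(2 + 1/2) = 5; numerator = -4(-8/3) - 2(1) = 26/3; a_2 = (26/3)/(5) = 26/15
  n = 3: D(3) = 3(3 + 1/2) = 21/2; numerator = -4(26/15) - 2(-8/3) = -8/5; a_3 = (-8/5)/(21/2) = -16/105
  n = 4: D(4) = 4(4 + 1/2) = 18; numerator = -4(-16/105) - 2(26/15) = -20/7; a_4 = (-20/7)/(18) = -10/63

r = 1/4; a_0 = 1; a_1 = -8/3; a_2 = 26/15; a_3 = -16/105; a_4 = -10/63


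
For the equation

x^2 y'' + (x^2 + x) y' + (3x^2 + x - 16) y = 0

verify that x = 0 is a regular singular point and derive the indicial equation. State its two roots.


Divide by x^2 to reach normal form y'' + P_1(x) y' + P_2(x) y = 0 with P_1(x) = 1 + 1/x and P_2(x) = 3 + 1/x - 16/x^2.
x = 0 is a singular point because the y'-coefficient 1 + 1/x has a pole at x = 0 and the y-coefficient 3 + 1/x - 16/x^2 has a pole at x = 0.
It is a regular singular point because x P_1(x) = p(x) = x + 1 and x^2 P_2(x) = q(x) = 3x^2 + x - 16 are polynomials, hence analytic at x = 0.
p(0) = 1,  q(0) = -16.
Indicial equation: r(r-1) + p(0) r + q(0) = 0, i.e. r^2 + (p(0) - 1) r + q(0) = 0, i.e. r^2 - 16 = 0.
Discriminant: (0)^2 - 4(-16) = 64, so r = (0 ± 8)/2.
Solving: r_1 = 4, r_2 = -4.

indicial: r^2 - 16 = 0; roots r_1 = 4, r_2 = -4


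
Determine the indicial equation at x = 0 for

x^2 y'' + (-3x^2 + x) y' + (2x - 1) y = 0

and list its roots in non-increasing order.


Divide by x^2 to reach normal form y'' + P_1(x) y' + P_2(x) y = 0 with P_1(x) = -3 + 1/x and P_2(x) = 2/x - 1/x^2.
x = 0 is a singular point because the y'-coefficient -3 + 1/x has a pole at x = 0 and the y-coefficient 2/x - 1/x^2 has a pole at x = 0.
It is a regular singular point because x P_1(x) = p(x) = 1 - 3x and x^2 P_2(x) = q(x) = 2x - 1 are polynomials, hence analytic at x = 0.
p(0) = 1,  q(0) = -1.
Indicial equation: r(r-1) + p(0) r + q(0) = 0, i.e. r^2 + (p(0) - 1) r + q(0) = 0, i.e. r^2 - 1 = 0.
Discriminant: (0)^2 - 4(-1) = 4, so r = (0 ± 2)/2.
Solving: r_1 = 1, r_2 = -1.

indicial: r^2 - 1 = 0; roots r_1 = 1, r_2 = -1
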